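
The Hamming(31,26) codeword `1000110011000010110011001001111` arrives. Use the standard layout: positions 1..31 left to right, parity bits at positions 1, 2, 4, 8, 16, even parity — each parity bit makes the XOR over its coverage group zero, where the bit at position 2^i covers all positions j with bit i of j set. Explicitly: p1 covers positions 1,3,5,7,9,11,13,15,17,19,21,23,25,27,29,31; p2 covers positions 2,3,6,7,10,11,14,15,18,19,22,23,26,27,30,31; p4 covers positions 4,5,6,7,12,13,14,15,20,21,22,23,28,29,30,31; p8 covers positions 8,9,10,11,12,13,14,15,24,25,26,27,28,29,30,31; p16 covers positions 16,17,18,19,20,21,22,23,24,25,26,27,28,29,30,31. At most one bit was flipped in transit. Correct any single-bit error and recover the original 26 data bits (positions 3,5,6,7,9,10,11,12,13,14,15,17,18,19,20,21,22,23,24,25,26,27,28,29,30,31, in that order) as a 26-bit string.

s1: b1⊕b3⊕b5⊕b7⊕b9⊕b11⊕b13⊕b15⊕b17⊕b19⊕b21⊕b23⊕b25⊕b27⊕b29⊕b31 = 1⊕0⊕1⊕0⊕1⊕0⊕0⊕1⊕1⊕0⊕1⊕0⊕1⊕0⊕1⊕1 = 1
s2: b2⊕b3⊕b6⊕b7⊕b10⊕b11⊕b14⊕b15⊕b18⊕b19⊕b22⊕b23⊕b26⊕b27⊕b30⊕b31 = 0⊕0⊕1⊕0⊕1⊕0⊕0⊕1⊕1⊕0⊕1⊕0⊕0⊕0⊕1⊕1 = 1
s4: b4⊕b5⊕b6⊕b7⊕b12⊕b13⊕b14⊕b15⊕b20⊕b21⊕b22⊕b23⊕b28⊕b29⊕b30⊕b31 = 0⊕1⊕1⊕0⊕0⊕0⊕0⊕1⊕0⊕1⊕1⊕0⊕1⊕1⊕1⊕1 = 1
s8: b8⊕b9⊕b10⊕b11⊕b12⊕b13⊕b14⊕b15⊕b24⊕b25⊕b26⊕b27⊕b28⊕b29⊕b30⊕b31 = 0⊕1⊕1⊕0⊕0⊕0⊕0⊕1⊕0⊕1⊕0⊕0⊕1⊕1⊕1⊕1 = 0
s16: b16⊕b17⊕b18⊕b19⊕b20⊕b21⊕b22⊕b23⊕b24⊕b25⊕b26⊕b27⊕b28⊕b29⊕b30⊕b31 = 0⊕1⊕1⊕0⊕0⊕1⊕1⊕0⊕0⊕1⊕0⊕0⊕1⊕1⊕1⊕1 = 1
Syndrome (s16...s1) = 10111 → position 23.
Flip bit 23: corrected codeword = 1000110011000010110011101001111
Data bits at positions 3,5,6,7,9,10,11,12,13,14,15,17,18,19,20,21,22,23,24,25,26,27,28,29,30,31: 01101100001110011101001111

01101100001110011101001111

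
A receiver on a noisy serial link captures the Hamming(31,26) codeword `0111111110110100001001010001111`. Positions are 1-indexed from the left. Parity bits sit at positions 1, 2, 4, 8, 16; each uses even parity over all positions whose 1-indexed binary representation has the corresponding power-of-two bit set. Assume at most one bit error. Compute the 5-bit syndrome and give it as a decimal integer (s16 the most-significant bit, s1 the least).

s1: b1⊕b3⊕b5⊕b7⊕b9⊕b11⊕b13⊕b15⊕b17⊕b19⊕b21⊕b23⊕b25⊕b27⊕b29⊕b31 = 0⊕1⊕1⊕1⊕1⊕1⊕0⊕0⊕0⊕1⊕0⊕0⊕0⊕0⊕1⊕1 = 0
s2: b2⊕b3⊕b6⊕b7⊕b10⊕b11⊕b14⊕b15⊕b18⊕b19⊕b22⊕b23⊕b26⊕b27⊕b30⊕b31 = 1⊕1⊕1⊕1⊕0⊕1⊕1⊕0⊕0⊕1⊕1⊕0⊕0⊕0⊕1⊕1 = 0
s4: b4⊕b5⊕b6⊕b7⊕b12⊕b13⊕b14⊕b15⊕b20⊕b21⊕b22⊕b23⊕b28⊕b29⊕b30⊕b31 = 1⊕1⊕1⊕1⊕1⊕0⊕1⊕0⊕0⊕0⊕1⊕0⊕1⊕1⊕1⊕1 = 1
s8: b8⊕b9⊕b10⊕b11⊕b12⊕b13⊕b14⊕b15⊕b24⊕b25⊕b26⊕b27⊕b28⊕b29⊕b30⊕b31 = 1⊕1⊕0⊕1⊕1⊕0⊕1⊕0⊕1⊕0⊕0⊕0⊕1⊕1⊕1⊕1 = 0
s16: b16⊕b17⊕b18⊕b19⊕b20⊕b21⊕b22⊕b23⊕b24⊕b25⊕b26⊕b27⊕b28⊕b29⊕b30⊕b31 = 0⊕0⊕0⊕1⊕0⊕0⊕1⊕0⊕1⊕0⊕0⊕0⊕1⊕1⊕1⊕1 = 1
Syndrome (s16...s1) = 10100 → position 20.

20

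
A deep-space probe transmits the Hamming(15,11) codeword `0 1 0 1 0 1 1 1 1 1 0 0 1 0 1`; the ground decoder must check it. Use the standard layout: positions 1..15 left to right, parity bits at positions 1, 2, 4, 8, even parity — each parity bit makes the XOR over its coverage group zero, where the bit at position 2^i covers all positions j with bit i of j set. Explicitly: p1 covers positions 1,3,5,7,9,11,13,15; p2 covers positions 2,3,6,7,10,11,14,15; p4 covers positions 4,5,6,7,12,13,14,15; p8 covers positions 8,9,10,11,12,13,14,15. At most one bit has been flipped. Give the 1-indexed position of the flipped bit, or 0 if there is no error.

14

s1: b1⊕b3⊕b5⊕b7⊕b9⊕b11⊕b13⊕b15 = 0⊕0⊕0⊕1⊕1⊕0⊕1⊕1 = 0
s2: b2⊕b3⊕b6⊕b7⊕b10⊕b11⊕b14⊕b15 = 1⊕0⊕1⊕1⊕1⊕0⊕0⊕1 = 1
s4: b4⊕b5⊕b6⊕b7⊕b12⊕b13⊕b14⊕b15 = 1⊕0⊕1⊕1⊕0⊕1⊕0⊕1 = 1
s8: b8⊕b9⊕b10⊕b11⊕b12⊕b13⊕b14⊕b15 = 1⊕1⊕1⊕0⊕0⊕1⊕0⊕1 = 1
Syndrome (s8...s1) = 1110 → position 14.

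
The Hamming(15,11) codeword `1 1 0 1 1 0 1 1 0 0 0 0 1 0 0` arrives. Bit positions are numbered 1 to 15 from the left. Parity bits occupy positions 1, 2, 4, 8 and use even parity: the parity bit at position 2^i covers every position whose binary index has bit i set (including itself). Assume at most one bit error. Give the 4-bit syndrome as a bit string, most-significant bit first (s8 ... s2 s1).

s1: b1⊕b3⊕b5⊕b7⊕b9⊕b11⊕b13⊕b15 = 1⊕0⊕1⊕1⊕0⊕0⊕1⊕0 = 0
s2: b2⊕b3⊕b6⊕b7⊕b10⊕b11⊕b14⊕b15 = 1⊕0⊕0⊕1⊕0⊕0⊕0⊕0 = 0
s4: b4⊕b5⊕b6⊕b7⊕b12⊕b13⊕b14⊕b15 = 1⊕1⊕0⊕1⊕0⊕1⊕0⊕0 = 0
s8: b8⊕b9⊕b10⊕b11⊕b12⊕b13⊕b14⊕b15 = 1⊕0⊕0⊕0⊕0⊕1⊕0⊕0 = 0
Syndrome (s8...s1) = 0000 → position 0 (no error).

0000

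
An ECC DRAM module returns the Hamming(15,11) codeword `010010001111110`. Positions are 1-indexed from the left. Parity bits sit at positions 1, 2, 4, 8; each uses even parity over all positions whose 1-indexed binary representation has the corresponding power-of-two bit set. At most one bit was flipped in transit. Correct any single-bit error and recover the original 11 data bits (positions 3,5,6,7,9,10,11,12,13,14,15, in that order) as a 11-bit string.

01001111110

s1: b1⊕b3⊕b5⊕b7⊕b9⊕b11⊕b13⊕b15 = 0⊕0⊕1⊕0⊕1⊕1⊕1⊕0 = 0
s2: b2⊕b3⊕b6⊕b7⊕b10⊕b11⊕b14⊕b15 = 1⊕0⊕0⊕0⊕1⊕1⊕1⊕0 = 0
s4: b4⊕b5⊕b6⊕b7⊕b12⊕b13⊕b14⊕b15 = 0⊕1⊕0⊕0⊕1⊕1⊕1⊕0 = 0
s8: b8⊕b9⊕b10⊕b11⊕b12⊕b13⊕b14⊕b15 = 0⊕1⊕1⊕1⊕1⊕1⊕1⊕0 = 0
Syndrome (s8...s1) = 0000 → position 0 (no error).
No correction needed.
Data bits at positions 3,5,6,7,9,10,11,12,13,14,15: 01001111110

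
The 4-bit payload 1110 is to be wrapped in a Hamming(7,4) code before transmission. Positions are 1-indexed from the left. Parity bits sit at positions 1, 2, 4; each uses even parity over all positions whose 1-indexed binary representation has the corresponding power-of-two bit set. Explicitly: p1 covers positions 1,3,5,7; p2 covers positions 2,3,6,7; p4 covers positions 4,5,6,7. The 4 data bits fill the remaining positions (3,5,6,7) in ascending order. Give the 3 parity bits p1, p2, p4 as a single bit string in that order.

Place data bits at non-power-of-two positions: b3=1, b5=1, b6=1, b7=0.
p1 = XOR of data positions {3,5,7} = 1⊕1⊕0 = 0
p2 = XOR of data positions {3,6,7} = 1⊕1⊕0 = 0
p4 = XOR of data positions {5,6,7} = 1⊕1⊕0 = 0
Parity bits p1,p2,p4 = 000

000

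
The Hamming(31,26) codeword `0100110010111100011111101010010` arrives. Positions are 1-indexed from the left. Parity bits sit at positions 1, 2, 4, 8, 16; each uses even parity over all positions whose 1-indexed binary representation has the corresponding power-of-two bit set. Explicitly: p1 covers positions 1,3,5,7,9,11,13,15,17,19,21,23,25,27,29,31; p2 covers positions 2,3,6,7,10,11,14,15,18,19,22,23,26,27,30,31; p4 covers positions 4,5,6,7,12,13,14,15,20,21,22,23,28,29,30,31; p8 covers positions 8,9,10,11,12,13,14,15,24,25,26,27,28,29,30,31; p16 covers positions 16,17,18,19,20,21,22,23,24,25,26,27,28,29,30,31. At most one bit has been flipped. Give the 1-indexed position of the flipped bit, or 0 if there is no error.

17

s1: b1⊕b3⊕b5⊕b7⊕b9⊕b11⊕b13⊕b15⊕b17⊕b19⊕b21⊕b23⊕b25⊕b27⊕b29⊕b31 = 0⊕0⊕1⊕0⊕1⊕1⊕1⊕0⊕0⊕1⊕1⊕1⊕1⊕1⊕0⊕0 = 1
s2: b2⊕b3⊕b6⊕b7⊕b10⊕b11⊕b14⊕b15⊕b18⊕b19⊕b22⊕b23⊕b26⊕b27⊕b30⊕b31 = 1⊕0⊕1⊕0⊕0⊕1⊕1⊕0⊕1⊕1⊕1⊕1⊕0⊕1⊕1⊕0 = 0
s4: b4⊕b5⊕b6⊕b7⊕b12⊕b13⊕b14⊕b15⊕b20⊕b21⊕b22⊕b23⊕b28⊕b29⊕b30⊕b31 = 0⊕1⊕1⊕0⊕1⊕1⊕1⊕0⊕1⊕1⊕1⊕1⊕0⊕0⊕1⊕0 = 0
s8: b8⊕b9⊕b10⊕b11⊕b12⊕b13⊕b14⊕b15⊕b24⊕b25⊕b26⊕b27⊕b28⊕b29⊕b30⊕b31 = 0⊕1⊕0⊕1⊕1⊕1⊕1⊕0⊕0⊕1⊕0⊕1⊕0⊕0⊕1⊕0 = 0
s16: b16⊕b17⊕b18⊕b19⊕b20⊕b21⊕b22⊕b23⊕b24⊕b25⊕b26⊕b27⊕b28⊕b29⊕b30⊕b31 = 0⊕0⊕1⊕1⊕1⊕1⊕1⊕1⊕0⊕1⊕0⊕1⊕0⊕0⊕1⊕0 = 1
Syndrome (s16...s1) = 10001 → position 17.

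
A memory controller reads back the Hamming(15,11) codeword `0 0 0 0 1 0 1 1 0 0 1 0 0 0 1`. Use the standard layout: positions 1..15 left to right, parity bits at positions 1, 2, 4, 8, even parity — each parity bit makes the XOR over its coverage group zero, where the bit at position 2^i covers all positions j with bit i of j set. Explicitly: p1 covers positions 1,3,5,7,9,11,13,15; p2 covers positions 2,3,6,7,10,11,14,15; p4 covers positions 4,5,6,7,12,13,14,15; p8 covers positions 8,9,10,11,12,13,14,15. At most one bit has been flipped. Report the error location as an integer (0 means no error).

14

s1: b1⊕b3⊕b5⊕b7⊕b9⊕b11⊕b13⊕b15 = 0⊕0⊕1⊕1⊕0⊕1⊕0⊕1 = 0
s2: b2⊕b3⊕b6⊕b7⊕b10⊕b11⊕b14⊕b15 = 0⊕0⊕0⊕1⊕0⊕1⊕0⊕1 = 1
s4: b4⊕b5⊕b6⊕b7⊕b12⊕b13⊕b14⊕b15 = 0⊕1⊕0⊕1⊕0⊕0⊕0⊕1 = 1
s8: b8⊕b9⊕b10⊕b11⊕b12⊕b13⊕b14⊕b15 = 1⊕0⊕0⊕1⊕0⊕0⊕0⊕1 = 1
Syndrome (s8...s1) = 1110 → position 14.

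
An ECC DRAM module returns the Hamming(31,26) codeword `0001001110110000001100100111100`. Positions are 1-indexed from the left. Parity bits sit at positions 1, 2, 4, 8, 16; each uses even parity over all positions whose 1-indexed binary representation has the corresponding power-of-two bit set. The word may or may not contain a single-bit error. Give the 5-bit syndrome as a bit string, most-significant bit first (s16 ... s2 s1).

s1: b1⊕b3⊕b5⊕b7⊕b9⊕b11⊕b13⊕b15⊕b17⊕b19⊕b21⊕b23⊕b25⊕b27⊕b29⊕b31 = 0⊕0⊕0⊕1⊕1⊕1⊕0⊕0⊕0⊕1⊕0⊕1⊕0⊕1⊕1⊕0 = 1
s2: b2⊕b3⊕b6⊕b7⊕b10⊕b11⊕b14⊕b15⊕b18⊕b19⊕b22⊕b23⊕b26⊕b27⊕b30⊕b31 = 0⊕0⊕0⊕1⊕0⊕1⊕0⊕0⊕0⊕1⊕0⊕1⊕1⊕1⊕0⊕0 = 0
s4: b4⊕b5⊕b6⊕b7⊕b12⊕b13⊕b14⊕b15⊕b20⊕b21⊕b22⊕b23⊕b28⊕b29⊕b30⊕b31 = 1⊕0⊕0⊕1⊕1⊕0⊕0⊕0⊕1⊕0⊕0⊕1⊕1⊕1⊕0⊕0 = 1
s8: b8⊕b9⊕b10⊕b11⊕b12⊕b13⊕b14⊕b15⊕b24⊕b25⊕b26⊕b27⊕b28⊕b29⊕b30⊕b31 = 1⊕1⊕0⊕1⊕1⊕0⊕0⊕0⊕0⊕0⊕1⊕1⊕1⊕1⊕0⊕0 = 0
s16: b16⊕b17⊕b18⊕b19⊕b20⊕b21⊕b22⊕b23⊕b24⊕b25⊕b26⊕b27⊕b28⊕b29⊕b30⊕b31 = 0⊕0⊕0⊕1⊕1⊕0⊕0⊕1⊕0⊕0⊕1⊕1⊕1⊕1⊕0⊕0 = 1
Syndrome (s16...s1) = 10101 → position 21.

10101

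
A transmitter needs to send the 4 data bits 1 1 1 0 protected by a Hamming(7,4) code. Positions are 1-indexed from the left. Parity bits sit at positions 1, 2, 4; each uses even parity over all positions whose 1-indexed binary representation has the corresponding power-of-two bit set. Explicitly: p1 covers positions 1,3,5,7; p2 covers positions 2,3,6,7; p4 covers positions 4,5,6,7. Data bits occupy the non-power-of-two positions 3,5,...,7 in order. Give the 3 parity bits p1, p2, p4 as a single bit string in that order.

Place data bits at non-power-of-two positions: b3=1, b5=1, b6=1, b7=0.
p1 = XOR of data positions {3,5,7} = 1⊕1⊕0 = 0
p2 = XOR of data positions {3,6,7} = 1⊕1⊕0 = 0
p4 = XOR of data positions {5,6,7} = 1⊕1⊕0 = 0
Parity bits p1,p2,p4 = 000

000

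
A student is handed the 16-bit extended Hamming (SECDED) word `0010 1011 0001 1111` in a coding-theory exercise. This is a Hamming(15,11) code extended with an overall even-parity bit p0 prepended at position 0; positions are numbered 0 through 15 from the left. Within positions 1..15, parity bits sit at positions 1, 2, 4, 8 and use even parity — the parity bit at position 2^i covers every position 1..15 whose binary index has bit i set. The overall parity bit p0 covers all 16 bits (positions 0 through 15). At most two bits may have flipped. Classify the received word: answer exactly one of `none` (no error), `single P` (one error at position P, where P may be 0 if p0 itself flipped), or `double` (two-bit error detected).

single 12

s1: b1⊕b3⊕b5⊕b7⊕b9⊕b11⊕b13⊕b15 = 0⊕0⊕0⊕1⊕0⊕1⊕1⊕1 = 0
s2: b2⊕b3⊕b6⊕b7⊕b10⊕b11⊕b14⊕b15 = 1⊕0⊕1⊕1⊕0⊕1⊕1⊕1 = 0
s4: b4⊕b5⊕b6⊕b7⊕b12⊕b13⊕b14⊕b15 = 1⊕0⊕1⊕1⊕1⊕1⊕1⊕1 = 1
s8: b8⊕b9⊕b10⊕b11⊕b12⊕b13⊕b14⊕b15 = 0⊕0⊕0⊕1⊕1⊕1⊕1⊕1 = 1
Syndrome (s8...s1) = 1100 → position 12.
Overall parity (XOR of all 16 bits, including p0): 0⊕0⊕1⊕0⊕1⊕0⊕1⊕1⊕0⊕0⊕0⊕1⊕1⊕1⊕1⊕1 = 1
Overall=1, syndrome position=12 → single-bit error at position 12.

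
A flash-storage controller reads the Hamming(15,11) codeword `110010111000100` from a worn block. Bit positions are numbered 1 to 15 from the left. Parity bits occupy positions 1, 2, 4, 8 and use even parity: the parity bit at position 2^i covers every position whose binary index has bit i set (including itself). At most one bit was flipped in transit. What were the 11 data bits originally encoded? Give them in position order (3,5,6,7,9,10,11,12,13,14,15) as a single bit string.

s1: b1⊕b3⊕b5⊕b7⊕b9⊕b11⊕b13⊕b15 = 1⊕0⊕1⊕1⊕1⊕0⊕1⊕0 = 1
s2: b2⊕b3⊕b6⊕b7⊕b10⊕b11⊕b14⊕b15 = 1⊕0⊕0⊕1⊕0⊕0⊕0⊕0 = 0
s4: b4⊕b5⊕b6⊕b7⊕b12⊕b13⊕b14⊕b15 = 0⊕1⊕0⊕1⊕0⊕1⊕0⊕0 = 1
s8: b8⊕b9⊕b10⊕b11⊕b12⊕b13⊕b14⊕b15 = 1⊕1⊕0⊕0⊕0⊕1⊕0⊕0 = 1
Syndrome (s8...s1) = 1101 → position 13.
Flip bit 13: corrected codeword = 110010111000000
Data bits at positions 3,5,6,7,9,10,11,12,13,14,15: 01011000000

01011000000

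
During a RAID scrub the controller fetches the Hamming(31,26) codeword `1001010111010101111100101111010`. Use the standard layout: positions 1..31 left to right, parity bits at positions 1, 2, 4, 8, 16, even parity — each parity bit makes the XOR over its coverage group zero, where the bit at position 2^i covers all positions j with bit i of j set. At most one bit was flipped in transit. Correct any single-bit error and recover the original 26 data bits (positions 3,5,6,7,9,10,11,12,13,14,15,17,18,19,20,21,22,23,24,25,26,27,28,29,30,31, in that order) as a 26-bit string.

00101101010110100101111010

s1: b1⊕b3⊕b5⊕b7⊕b9⊕b11⊕b13⊕b15⊕b17⊕b19⊕b21⊕b23⊕b25⊕b27⊕b29⊕b31 = 1⊕0⊕0⊕0⊕1⊕0⊕0⊕0⊕1⊕1⊕0⊕1⊕1⊕1⊕0⊕0 = 1
s2: b2⊕b3⊕b6⊕b7⊕b10⊕b11⊕b14⊕b15⊕b18⊕b19⊕b22⊕b23⊕b26⊕b27⊕b30⊕b31 = 0⊕0⊕1⊕0⊕1⊕0⊕1⊕0⊕1⊕1⊕0⊕1⊕1⊕1⊕1⊕0 = 1
s4: b4⊕b5⊕b6⊕b7⊕b12⊕b13⊕b14⊕b15⊕b20⊕b21⊕b22⊕b23⊕b28⊕b29⊕b30⊕b31 = 1⊕0⊕1⊕0⊕1⊕0⊕1⊕0⊕1⊕0⊕0⊕1⊕1⊕0⊕1⊕0 = 0
s8: b8⊕b9⊕b10⊕b11⊕b12⊕b13⊕b14⊕b15⊕b24⊕b25⊕b26⊕b27⊕b28⊕b29⊕b30⊕b31 = 1⊕1⊕1⊕0⊕1⊕0⊕1⊕0⊕0⊕1⊕1⊕1⊕1⊕0⊕1⊕0 = 0
s16: b16⊕b17⊕b18⊕b19⊕b20⊕b21⊕b22⊕b23⊕b24⊕b25⊕b26⊕b27⊕b28⊕b29⊕b30⊕b31 = 1⊕1⊕1⊕1⊕1⊕0⊕0⊕1⊕0⊕1⊕1⊕1⊕1⊕0⊕1⊕0 = 1
Syndrome (s16...s1) = 10011 → position 19.
Flip bit 19: corrected codeword = 1001010111010101110100101111010
Data bits at positions 3,5,6,7,9,10,11,12,13,14,15,17,18,19,20,21,22,23,24,25,26,27,28,29,30,31: 00101101010110100101111010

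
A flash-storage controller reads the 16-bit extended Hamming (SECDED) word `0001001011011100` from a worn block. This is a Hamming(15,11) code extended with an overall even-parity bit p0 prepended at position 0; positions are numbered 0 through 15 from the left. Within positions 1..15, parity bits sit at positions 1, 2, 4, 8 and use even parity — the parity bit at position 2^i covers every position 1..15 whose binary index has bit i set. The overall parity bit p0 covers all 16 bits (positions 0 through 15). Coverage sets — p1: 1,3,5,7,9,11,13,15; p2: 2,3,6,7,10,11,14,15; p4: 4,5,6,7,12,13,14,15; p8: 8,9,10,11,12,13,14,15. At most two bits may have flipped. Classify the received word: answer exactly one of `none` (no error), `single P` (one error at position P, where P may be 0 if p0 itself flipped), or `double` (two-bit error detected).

s1: b1⊕b3⊕b5⊕b7⊕b9⊕b11⊕b13⊕b15 = 0⊕1⊕0⊕0⊕1⊕1⊕1⊕0 = 0
s2: b2⊕b3⊕b6⊕b7⊕b10⊕b11⊕b14⊕b15 = 0⊕1⊕1⊕0⊕0⊕1⊕0⊕0 = 1
s4: b4⊕b5⊕b6⊕b7⊕b12⊕b13⊕b14⊕b15 = 0⊕0⊕1⊕0⊕1⊕1⊕0⊕0 = 1
s8: b8⊕b9⊕b10⊕b11⊕b12⊕b13⊕b14⊕b15 = 1⊕1⊕0⊕1⊕1⊕1⊕0⊕0 = 1
Syndrome (s8...s1) = 1110 → position 14.
Overall parity (XOR of all 16 bits, including p0): 0⊕0⊕0⊕1⊕0⊕0⊕1⊕0⊕1⊕1⊕0⊕1⊕1⊕1⊕0⊕0 = 1
Overall=1, syndrome position=14 → single-bit error at position 14.

single 14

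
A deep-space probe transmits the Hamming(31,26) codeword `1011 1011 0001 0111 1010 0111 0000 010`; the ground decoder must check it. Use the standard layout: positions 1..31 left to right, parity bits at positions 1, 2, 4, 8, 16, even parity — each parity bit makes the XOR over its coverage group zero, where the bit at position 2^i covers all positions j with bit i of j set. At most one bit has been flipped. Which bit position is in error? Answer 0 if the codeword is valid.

20

s1: b1⊕b3⊕b5⊕b7⊕b9⊕b11⊕b13⊕b15⊕b17⊕b19⊕b21⊕b23⊕b25⊕b27⊕b29⊕b31 = 1⊕1⊕1⊕1⊕0⊕0⊕0⊕1⊕1⊕1⊕0⊕1⊕0⊕0⊕0⊕0 = 0
s2: b2⊕b3⊕b6⊕b7⊕b10⊕b11⊕b14⊕b15⊕b18⊕b19⊕b22⊕b23⊕b26⊕b27⊕b30⊕b31 = 0⊕1⊕0⊕1⊕0⊕0⊕1⊕1⊕0⊕1⊕1⊕1⊕0⊕0⊕1⊕0 = 0
s4: b4⊕b5⊕b6⊕b7⊕b12⊕b13⊕b14⊕b15⊕b20⊕b21⊕b22⊕b23⊕b28⊕b29⊕b30⊕b31 = 1⊕1⊕0⊕1⊕1⊕0⊕1⊕1⊕0⊕0⊕1⊕1⊕0⊕0⊕1⊕0 = 1
s8: b8⊕b9⊕b10⊕b11⊕b12⊕b13⊕b14⊕b15⊕b24⊕b25⊕b26⊕b27⊕b28⊕b29⊕b30⊕b31 = 1⊕0⊕0⊕0⊕1⊕0⊕1⊕1⊕1⊕0⊕0⊕0⊕0⊕0⊕1⊕0 = 0
s16: b16⊕b17⊕b18⊕b19⊕b20⊕b21⊕b22⊕b23⊕b24⊕b25⊕b26⊕b27⊕b28⊕b29⊕b30⊕b31 = 1⊕1⊕0⊕1⊕0⊕0⊕1⊕1⊕1⊕0⊕0⊕0⊕0⊕0⊕1⊕0 = 1
Syndrome (s16...s1) = 10100 → position 20.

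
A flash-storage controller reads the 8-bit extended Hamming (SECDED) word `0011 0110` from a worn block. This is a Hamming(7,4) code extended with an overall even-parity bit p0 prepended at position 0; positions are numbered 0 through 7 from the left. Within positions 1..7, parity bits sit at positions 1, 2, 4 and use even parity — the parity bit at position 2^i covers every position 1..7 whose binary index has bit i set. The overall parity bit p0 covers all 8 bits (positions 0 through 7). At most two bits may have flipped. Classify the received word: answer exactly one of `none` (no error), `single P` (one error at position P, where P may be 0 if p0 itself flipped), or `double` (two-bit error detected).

s1: b1⊕b3⊕b5⊕b7 = 0⊕1⊕1⊕0 = 0
s2: b2⊕b3⊕b6⊕b7 = 1⊕1⊕1⊕0 = 1
s4: b4⊕b5⊕b6⊕b7 = 0⊕1⊕1⊕0 = 0
Syndrome (s4...s1) = 010 → position 2.
Overall parity (XOR of all 8 bits, including p0): 0⊕0⊕1⊕1⊕0⊕1⊕1⊕0 = 0
Overall=0, syndrome position=2 → double-bit error detected (uncorrectable).

double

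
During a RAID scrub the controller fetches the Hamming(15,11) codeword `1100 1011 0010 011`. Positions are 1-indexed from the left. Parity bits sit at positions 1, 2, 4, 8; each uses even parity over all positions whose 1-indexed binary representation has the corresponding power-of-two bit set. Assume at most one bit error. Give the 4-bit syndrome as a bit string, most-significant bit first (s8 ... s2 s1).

s1: b1⊕b3⊕b5⊕b7⊕b9⊕b11⊕b13⊕b15 = 1⊕0⊕1⊕1⊕0⊕1⊕0⊕1 = 1
s2: b2⊕b3⊕b6⊕b7⊕b10⊕b11⊕b14⊕b15 = 1⊕0⊕0⊕1⊕0⊕1⊕1⊕1 = 1
s4: b4⊕b5⊕b6⊕b7⊕b12⊕b13⊕b14⊕b15 = 0⊕1⊕0⊕1⊕0⊕0⊕1⊕1 = 0
s8: b8⊕b9⊕b10⊕b11⊕b12⊕b13⊕b14⊕b15 = 1⊕0⊕0⊕1⊕0⊕0⊕1⊕1 = 0
Syndrome (s8...s1) = 0011 → position 3.

0011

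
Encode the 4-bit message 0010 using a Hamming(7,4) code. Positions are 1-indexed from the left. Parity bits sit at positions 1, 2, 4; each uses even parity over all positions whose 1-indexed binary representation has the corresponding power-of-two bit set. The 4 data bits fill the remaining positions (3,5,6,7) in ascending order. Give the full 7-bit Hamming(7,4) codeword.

0101010

Place data bits at non-power-of-two positions: b3=0, b5=0, b6=1, b7=0.
p1 = XOR of data positions {3,5,7} = 0⊕0⊕0 = 0
p2 = XOR of data positions {3,6,7} = 0⊕1⊕0 = 1
p4 = XOR of data positions {5,6,7} = 0⊕1⊕0 = 1
Codeword b1..b7 = 0101010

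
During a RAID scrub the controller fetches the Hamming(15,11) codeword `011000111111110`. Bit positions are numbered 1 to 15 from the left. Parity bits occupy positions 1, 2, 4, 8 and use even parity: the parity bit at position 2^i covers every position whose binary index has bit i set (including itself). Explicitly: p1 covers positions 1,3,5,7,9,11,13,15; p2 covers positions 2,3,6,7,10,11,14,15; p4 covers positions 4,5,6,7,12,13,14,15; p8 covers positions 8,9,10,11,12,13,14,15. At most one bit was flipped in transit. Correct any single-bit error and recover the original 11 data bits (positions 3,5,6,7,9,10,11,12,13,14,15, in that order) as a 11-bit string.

10010111110

s1: b1⊕b3⊕b5⊕b7⊕b9⊕b11⊕b13⊕b15 = 0⊕1⊕0⊕1⊕1⊕1⊕1⊕0 = 1
s2: b2⊕b3⊕b6⊕b7⊕b10⊕b11⊕b14⊕b15 = 1⊕1⊕0⊕1⊕1⊕1⊕1⊕0 = 0
s4: b4⊕b5⊕b6⊕b7⊕b12⊕b13⊕b14⊕b15 = 0⊕0⊕0⊕1⊕1⊕1⊕1⊕0 = 0
s8: b8⊕b9⊕b10⊕b11⊕b12⊕b13⊕b14⊕b15 = 1⊕1⊕1⊕1⊕1⊕1⊕1⊕0 = 1
Syndrome (s8...s1) = 1001 → position 9.
Flip bit 9: corrected codeword = 011000110111110
Data bits at positions 3,5,6,7,9,10,11,12,13,14,15: 10010111110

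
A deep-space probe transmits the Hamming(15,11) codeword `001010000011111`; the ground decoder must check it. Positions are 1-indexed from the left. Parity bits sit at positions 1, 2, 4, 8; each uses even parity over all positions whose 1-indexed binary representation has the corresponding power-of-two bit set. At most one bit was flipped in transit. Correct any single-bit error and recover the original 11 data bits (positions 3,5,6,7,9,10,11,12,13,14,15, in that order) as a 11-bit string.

11000011011

s1: b1⊕b3⊕b5⊕b7⊕b9⊕b11⊕b13⊕b15 = 0⊕1⊕1⊕0⊕0⊕1⊕1⊕1 = 1
s2: b2⊕b3⊕b6⊕b7⊕b10⊕b11⊕b14⊕b15 = 0⊕1⊕0⊕0⊕0⊕1⊕1⊕1 = 0
s4: b4⊕b5⊕b6⊕b7⊕b12⊕b13⊕b14⊕b15 = 0⊕1⊕0⊕0⊕1⊕1⊕1⊕1 = 1
s8: b8⊕b9⊕b10⊕b11⊕b12⊕b13⊕b14⊕b15 = 0⊕0⊕0⊕1⊕1⊕1⊕1⊕1 = 1
Syndrome (s8...s1) = 1101 → position 13.
Flip bit 13: corrected codeword = 001010000011011
Data bits at positions 3,5,6,7,9,10,11,12,13,14,15: 11000011011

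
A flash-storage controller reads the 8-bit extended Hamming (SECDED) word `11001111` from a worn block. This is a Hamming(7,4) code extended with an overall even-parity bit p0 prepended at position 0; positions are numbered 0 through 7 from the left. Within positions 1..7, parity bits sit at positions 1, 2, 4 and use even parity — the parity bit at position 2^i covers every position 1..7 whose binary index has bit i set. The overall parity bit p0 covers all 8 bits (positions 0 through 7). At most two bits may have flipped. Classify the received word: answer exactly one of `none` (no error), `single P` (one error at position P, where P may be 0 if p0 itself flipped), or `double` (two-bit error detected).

s1: b1⊕b3⊕b5⊕b7 = 1⊕0⊕1⊕1 = 1
s2: b2⊕b3⊕b6⊕b7 = 0⊕0⊕1⊕1 = 0
s4: b4⊕b5⊕b6⊕b7 = 1⊕1⊕1⊕1 = 0
Syndrome (s4...s1) = 001 → position 1.
Overall parity (XOR of all 8 bits, including p0): 1⊕1⊕0⊕0⊕1⊕1⊕1⊕1 = 0
Overall=0, syndrome position=1 → double-bit error detected (uncorrectable).

double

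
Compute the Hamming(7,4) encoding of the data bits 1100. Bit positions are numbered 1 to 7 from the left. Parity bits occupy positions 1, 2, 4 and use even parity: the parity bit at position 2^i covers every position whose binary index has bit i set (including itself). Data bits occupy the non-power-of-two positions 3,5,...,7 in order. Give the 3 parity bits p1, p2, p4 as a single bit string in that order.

Place data bits at non-power-of-two positions: b3=1, b5=1, b6=0, b7=0.
p1 = XOR of data positions {3,5,7} = 1⊕1⊕0 = 0
p2 = XOR of data positions {3,6,7} = 1⊕0⊕0 = 1
p4 = XOR of data positions {5,6,7} = 1⊕0⊕0 = 1
Parity bits p1,p2,p4 = 011

011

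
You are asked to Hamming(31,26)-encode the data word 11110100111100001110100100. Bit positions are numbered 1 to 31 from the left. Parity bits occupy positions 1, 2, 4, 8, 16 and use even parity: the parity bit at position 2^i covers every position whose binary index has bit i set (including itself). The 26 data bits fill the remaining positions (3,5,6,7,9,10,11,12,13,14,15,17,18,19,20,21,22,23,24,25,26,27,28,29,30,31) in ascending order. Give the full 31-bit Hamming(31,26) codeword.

Place data bits at non-power-of-two positions: b3=1, b5=1, b6=1, b7=1, b9=0, b10=1, b11=0, b12=0, b13=1, b14=1, b15=1, b17=1, b18=0, b19=0, b20=0, b21=0, b22=1, b23=1, b24=1, b25=0, b26=1, b27=0, b28=0, b29=1, b30=0, b31=0.
p1 = XOR of data positions {3,5,7,9,11,13,15,17,19,21,23,25,27,29,31} = 1⊕1⊕1⊕0⊕0⊕1⊕1⊕1⊕0⊕0⊕1⊕0⊕0⊕1⊕0 = 0
p2 = XOR of data positions {3,6,7,10,11,14,15,18,19,22,23,26,27,30,31} = 1⊕1⊕1⊕1⊕0⊕1⊕1⊕0⊕0⊕1⊕1⊕1⊕0⊕0⊕0 = 1
p4 = XOR of data positions {5,6,7,12,13,14,15,20,21,22,23,28,29,30,31} = 1⊕1⊕1⊕0⊕1⊕1⊕1⊕0⊕0⊕1⊕1⊕0⊕1⊕0⊕0 = 1
p8 = XOR of data positions {9,10,11,12,13,14,15,24,25,26,27,28,29,30,31} = 0⊕1⊕0⊕0⊕1⊕1⊕1⊕1⊕0⊕1⊕0⊕0⊕1⊕0⊕0 = 1
p16 = XOR of data positions {17,18,19,20,21,22,23,24,25,26,27,28,29,30,31} = 1⊕0⊕0⊕0⊕0⊕1⊕1⊕1⊕0⊕1⊕0⊕0⊕1⊕0⊕0 = 0
Codeword b1..b31 = 0111111101001110100001110100100

0111111101001110100001110100100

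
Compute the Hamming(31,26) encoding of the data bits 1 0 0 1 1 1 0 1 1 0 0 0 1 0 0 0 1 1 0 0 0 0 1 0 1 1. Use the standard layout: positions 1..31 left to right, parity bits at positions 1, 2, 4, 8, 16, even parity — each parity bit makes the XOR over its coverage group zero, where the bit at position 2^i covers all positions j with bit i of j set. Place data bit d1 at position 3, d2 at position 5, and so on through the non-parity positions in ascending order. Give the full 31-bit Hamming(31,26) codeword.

0010001111011000010001100001011

Place data bits at non-power-of-two positions: b3=1, b5=0, b6=0, b7=1, b9=1, b10=1, b11=0, b12=1, b13=1, b14=0, b15=0, b17=0, b18=1, b19=0, b20=0, b21=0, b22=1, b23=1, b24=0, b25=0, b26=0, b27=0, b28=1, b29=0, b30=1, b31=1.
p1 = XOR of data positions {3,5,7,9,11,13,15,17,19,21,23,25,27,29,31} = 1⊕0⊕1⊕1⊕0⊕1⊕0⊕0⊕0⊕0⊕1⊕0⊕0⊕0⊕1 = 0
p2 = XOR of data positions {3,6,7,10,11,14,15,18,19,22,23,26,27,30,31} = 1⊕0⊕1⊕1⊕0⊕0⊕0⊕1⊕0⊕1⊕1⊕0⊕0⊕1⊕1 = 0
p4 = XOR of data positions {5,6,7,12,13,14,15,20,21,22,23,28,29,30,31} = 0⊕0⊕1⊕1⊕1⊕0⊕0⊕0⊕0⊕1⊕1⊕1⊕0⊕1⊕1 = 0
p8 = XOR of data positions {9,10,11,12,13,14,15,24,25,26,27,28,29,30,31} = 1⊕1⊕0⊕1⊕1⊕0⊕0⊕0⊕0⊕0⊕0⊕1⊕0⊕1⊕1 = 1
p16 = XOR of data positions {17,18,19,20,21,22,23,24,25,26,27,28,29,30,31} = 0⊕1⊕0⊕0⊕0⊕1⊕1⊕0⊕0⊕0⊕0⊕1⊕0⊕1⊕1 = 0
Codeword b1..b31 = 0010001111011000010001100001011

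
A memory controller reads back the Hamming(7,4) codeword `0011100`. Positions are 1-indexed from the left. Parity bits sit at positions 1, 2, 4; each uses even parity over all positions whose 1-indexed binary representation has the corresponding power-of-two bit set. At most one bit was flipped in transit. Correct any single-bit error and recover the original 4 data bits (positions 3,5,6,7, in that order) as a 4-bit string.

1100

s1: b1⊕b3⊕b5⊕b7 = 0⊕1⊕1⊕0 = 0
s2: b2⊕b3⊕b6⊕b7 = 0⊕1⊕0⊕0 = 1
s4: b4⊕b5⊕b6⊕b7 = 1⊕1⊕0⊕0 = 0
Syndrome (s4...s1) = 010 → position 2.
Flip bit 2: corrected codeword = 0111100
Data bits at positions 3,5,6,7: 1100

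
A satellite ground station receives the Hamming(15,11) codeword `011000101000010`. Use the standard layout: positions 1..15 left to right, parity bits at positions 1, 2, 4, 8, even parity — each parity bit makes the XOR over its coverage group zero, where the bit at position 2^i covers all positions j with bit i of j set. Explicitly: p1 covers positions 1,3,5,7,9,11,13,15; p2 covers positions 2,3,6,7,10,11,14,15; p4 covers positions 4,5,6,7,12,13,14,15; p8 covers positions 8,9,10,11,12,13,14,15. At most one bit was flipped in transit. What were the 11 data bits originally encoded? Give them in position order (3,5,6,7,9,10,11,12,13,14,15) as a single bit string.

s1: b1⊕b3⊕b5⊕b7⊕b9⊕b11⊕b13⊕b15 = 0⊕1⊕0⊕1⊕1⊕0⊕0⊕0 = 1
s2: b2⊕b3⊕b6⊕b7⊕b10⊕b11⊕b14⊕b15 = 1⊕1⊕0⊕1⊕0⊕0⊕1⊕0 = 0
s4: b4⊕b5⊕b6⊕b7⊕b12⊕b13⊕b14⊕b15 = 0⊕0⊕0⊕1⊕0⊕0⊕1⊕0 = 0
s8: b8⊕b9⊕b10⊕b11⊕b12⊕b13⊕b14⊕b15 = 0⊕1⊕0⊕0⊕0⊕0⊕1⊕0 = 0
Syndrome (s8...s1) = 0001 → position 1.
Flip bit 1: corrected codeword = 111000101000010
Data bits at positions 3,5,6,7,9,10,11,12,13,14,15: 10011000010

10011000010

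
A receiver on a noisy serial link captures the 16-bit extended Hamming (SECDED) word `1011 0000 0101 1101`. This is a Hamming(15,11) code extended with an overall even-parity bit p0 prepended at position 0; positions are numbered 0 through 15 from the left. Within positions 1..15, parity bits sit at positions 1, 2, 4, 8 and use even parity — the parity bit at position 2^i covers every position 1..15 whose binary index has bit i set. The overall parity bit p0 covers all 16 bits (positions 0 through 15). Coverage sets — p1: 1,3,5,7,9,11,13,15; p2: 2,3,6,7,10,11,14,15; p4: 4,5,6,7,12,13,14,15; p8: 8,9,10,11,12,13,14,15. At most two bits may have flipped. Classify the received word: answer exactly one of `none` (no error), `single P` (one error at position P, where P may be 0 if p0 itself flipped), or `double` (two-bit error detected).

s1: b1⊕b3⊕b5⊕b7⊕b9⊕b11⊕b13⊕b15 = 0⊕1⊕0⊕0⊕1⊕1⊕1⊕1 = 1
s2: b2⊕b3⊕b6⊕b7⊕b10⊕b11⊕b14⊕b15 = 1⊕1⊕0⊕0⊕0⊕1⊕0⊕1 = 0
s4: b4⊕b5⊕b6⊕b7⊕b12⊕b13⊕b14⊕b15 = 0⊕0⊕0⊕0⊕1⊕1⊕0⊕1 = 1
s8: b8⊕b9⊕b10⊕b11⊕b12⊕b13⊕b14⊕b15 = 0⊕1⊕0⊕1⊕1⊕1⊕0⊕1 = 1
Syndrome (s8...s1) = 1101 → position 13.
Overall parity (XOR of all 16 bits, including p0): 1⊕0⊕1⊕1⊕0⊕0⊕0⊕0⊕0⊕1⊕0⊕1⊕1⊕1⊕0⊕1 = 0
Overall=0, syndrome position=13 → double-bit error detected (uncorrectable).

double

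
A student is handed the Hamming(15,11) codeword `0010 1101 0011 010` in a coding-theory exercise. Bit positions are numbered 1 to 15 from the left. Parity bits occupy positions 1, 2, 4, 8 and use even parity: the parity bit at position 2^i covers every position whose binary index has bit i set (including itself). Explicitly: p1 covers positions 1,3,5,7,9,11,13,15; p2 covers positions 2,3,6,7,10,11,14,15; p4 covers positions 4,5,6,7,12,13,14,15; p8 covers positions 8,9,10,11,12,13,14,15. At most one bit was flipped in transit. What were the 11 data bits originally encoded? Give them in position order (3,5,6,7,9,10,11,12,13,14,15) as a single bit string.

s1: b1⊕b3⊕b5⊕b7⊕b9⊕b11⊕b13⊕b15 = 0⊕1⊕1⊕0⊕0⊕1⊕0⊕0 = 1
s2: b2⊕b3⊕b6⊕b7⊕b10⊕b11⊕b14⊕b15 = 0⊕1⊕1⊕0⊕0⊕1⊕1⊕0 = 0
s4: b4⊕b5⊕b6⊕b7⊕b12⊕b13⊕b14⊕b15 = 0⊕1⊕1⊕0⊕1⊕0⊕1⊕0 = 0
s8: b8⊕b9⊕b10⊕b11⊕b12⊕b13⊕b14⊕b15 = 1⊕0⊕0⊕1⊕1⊕0⊕1⊕0 = 0
Syndrome (s8...s1) = 0001 → position 1.
Flip bit 1: corrected codeword = 101011010011010
Data bits at positions 3,5,6,7,9,10,11,12,13,14,15: 11100011010

11100011010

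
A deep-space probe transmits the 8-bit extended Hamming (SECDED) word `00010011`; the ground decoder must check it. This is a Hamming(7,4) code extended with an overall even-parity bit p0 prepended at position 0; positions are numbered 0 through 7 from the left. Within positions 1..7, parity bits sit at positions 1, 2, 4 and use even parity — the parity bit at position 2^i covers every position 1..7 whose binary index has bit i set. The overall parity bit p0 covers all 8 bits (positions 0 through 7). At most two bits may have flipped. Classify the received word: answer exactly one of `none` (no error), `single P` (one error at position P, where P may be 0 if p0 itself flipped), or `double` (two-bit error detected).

s1: b1⊕b3⊕b5⊕b7 = 0⊕1⊕0⊕1 = 0
s2: b2⊕b3⊕b6⊕b7 = 0⊕1⊕1⊕1 = 1
s4: b4⊕b5⊕b6⊕b7 = 0⊕0⊕1⊕1 = 0
Syndrome (s4...s1) = 010 → position 2.
Overall parity (XOR of all 8 bits, including p0): 0⊕0⊕0⊕1⊕0⊕0⊕1⊕1 = 1
Overall=1, syndrome position=2 → single-bit error at position 2.

single 2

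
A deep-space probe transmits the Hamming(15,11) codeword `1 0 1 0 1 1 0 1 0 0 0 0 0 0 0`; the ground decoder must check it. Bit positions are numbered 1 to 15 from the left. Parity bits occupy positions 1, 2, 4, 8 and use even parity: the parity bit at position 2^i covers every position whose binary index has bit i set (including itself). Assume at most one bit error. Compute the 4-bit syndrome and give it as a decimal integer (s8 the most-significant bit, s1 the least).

s1: b1⊕b3⊕b5⊕b7⊕b9⊕b11⊕b13⊕b15 = 1⊕1⊕1⊕0⊕0⊕0⊕0⊕0 = 1
s2: b2⊕b3⊕b6⊕b7⊕b10⊕b11⊕b14⊕b15 = 0⊕1⊕1⊕0⊕0⊕0⊕0⊕0 = 0
s4: b4⊕b5⊕b6⊕b7⊕b12⊕b13⊕b14⊕b15 = 0⊕1⊕1⊕0⊕0⊕0⊕0⊕0 = 0
s8: b8⊕b9⊕b10⊕b11⊕b12⊕b13⊕b14⊕b15 = 1⊕0⊕0⊕0⊕0⊕0⊕0⊕0 = 1
Syndrome (s8...s1) = 1001 → position 9.

9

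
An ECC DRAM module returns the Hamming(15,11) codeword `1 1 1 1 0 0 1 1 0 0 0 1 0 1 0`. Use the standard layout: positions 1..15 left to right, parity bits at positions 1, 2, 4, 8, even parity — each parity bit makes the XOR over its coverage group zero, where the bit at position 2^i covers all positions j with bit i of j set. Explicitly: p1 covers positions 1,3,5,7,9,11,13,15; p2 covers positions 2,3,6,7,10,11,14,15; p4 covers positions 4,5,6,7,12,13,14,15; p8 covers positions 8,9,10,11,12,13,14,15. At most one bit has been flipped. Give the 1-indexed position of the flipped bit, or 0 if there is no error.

9

s1: b1⊕b3⊕b5⊕b7⊕b9⊕b11⊕b13⊕b15 = 1⊕1⊕0⊕1⊕0⊕0⊕0⊕0 = 1
s2: b2⊕b3⊕b6⊕b7⊕b10⊕b11⊕b14⊕b15 = 1⊕1⊕0⊕1⊕0⊕0⊕1⊕0 = 0
s4: b4⊕b5⊕b6⊕b7⊕b12⊕b13⊕b14⊕b15 = 1⊕0⊕0⊕1⊕1⊕0⊕1⊕0 = 0
s8: b8⊕b9⊕b10⊕b11⊕b12⊕b13⊕b14⊕b15 = 1⊕0⊕0⊕0⊕1⊕0⊕1⊕0 = 1
Syndrome (s8...s1) = 1001 → position 9.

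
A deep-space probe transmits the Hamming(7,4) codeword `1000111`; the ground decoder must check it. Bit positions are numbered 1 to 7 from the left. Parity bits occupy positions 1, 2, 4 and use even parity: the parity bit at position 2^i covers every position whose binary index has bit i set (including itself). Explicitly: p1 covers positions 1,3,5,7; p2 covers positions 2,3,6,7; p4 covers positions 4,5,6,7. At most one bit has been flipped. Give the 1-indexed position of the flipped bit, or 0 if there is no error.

s1: b1⊕b3⊕b5⊕b7 = 1⊕0⊕1⊕1 = 1
s2: b2⊕b3⊕b6⊕b7 = 0⊕0⊕1⊕1 = 0
s4: b4⊕b5⊕b6⊕b7 = 0⊕1⊕1⊕1 = 1
Syndrome (s4...s1) = 101 → position 5.

5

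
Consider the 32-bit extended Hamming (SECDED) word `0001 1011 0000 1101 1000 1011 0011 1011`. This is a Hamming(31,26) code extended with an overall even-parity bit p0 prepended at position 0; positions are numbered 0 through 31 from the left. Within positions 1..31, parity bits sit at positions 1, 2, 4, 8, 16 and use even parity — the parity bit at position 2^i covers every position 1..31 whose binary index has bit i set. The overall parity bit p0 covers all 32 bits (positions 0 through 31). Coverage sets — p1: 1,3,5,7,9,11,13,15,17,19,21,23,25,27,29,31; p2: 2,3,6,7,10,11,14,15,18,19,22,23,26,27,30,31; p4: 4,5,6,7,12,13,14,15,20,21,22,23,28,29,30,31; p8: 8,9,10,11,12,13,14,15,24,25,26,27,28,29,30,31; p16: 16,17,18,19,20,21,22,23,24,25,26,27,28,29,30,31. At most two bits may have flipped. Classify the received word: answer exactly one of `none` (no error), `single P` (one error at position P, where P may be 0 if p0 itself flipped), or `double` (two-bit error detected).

double

s1: b1⊕b3⊕b5⊕b7⊕b9⊕b11⊕b13⊕b15⊕b17⊕b19⊕b21⊕b23⊕b25⊕b27⊕b29⊕b31 = 0⊕1⊕0⊕1⊕0⊕0⊕1⊕1⊕0⊕0⊕0⊕1⊕0⊕1⊕0⊕1 = 1
s2: b2⊕b3⊕b6⊕b7⊕b10⊕b11⊕b14⊕b15⊕b18⊕b19⊕b22⊕b23⊕b26⊕b27⊕b30⊕b31 = 0⊕1⊕1⊕1⊕0⊕0⊕0⊕1⊕0⊕0⊕1⊕1⊕1⊕1⊕1⊕1 = 0
s4: b4⊕b5⊕b6⊕b7⊕b12⊕b13⊕b14⊕b15⊕b20⊕b21⊕b22⊕b23⊕b28⊕b29⊕b30⊕b31 = 1⊕0⊕1⊕1⊕1⊕1⊕0⊕1⊕1⊕0⊕1⊕1⊕1⊕0⊕1⊕1 = 0
s8: b8⊕b9⊕b10⊕b11⊕b12⊕b13⊕b14⊕b15⊕b24⊕b25⊕b26⊕b27⊕b28⊕b29⊕b30⊕b31 = 0⊕0⊕0⊕0⊕1⊕1⊕0⊕1⊕0⊕0⊕1⊕1⊕1⊕0⊕1⊕1 = 0
s16: b16⊕b17⊕b18⊕b19⊕b20⊕b21⊕b22⊕b23⊕b24⊕b25⊕b26⊕b27⊕b28⊕b29⊕b30⊕b31 = 1⊕0⊕0⊕0⊕1⊕0⊕1⊕1⊕0⊕0⊕1⊕1⊕1⊕0⊕1⊕1 = 1
Syndrome (s16...s1) = 10001 → position 17.
Overall parity (XOR of all 32 bits, including p0): 0⊕0⊕0⊕1⊕1⊕0⊕1⊕1⊕0⊕0⊕0⊕0⊕1⊕1⊕0⊕1⊕1⊕0⊕0⊕0⊕1⊕0⊕1⊕1⊕0⊕0⊕1⊕1⊕1⊕0⊕1⊕1 = 0
Overall=0, syndrome position=17 → double-bit error detected (uncorrectable).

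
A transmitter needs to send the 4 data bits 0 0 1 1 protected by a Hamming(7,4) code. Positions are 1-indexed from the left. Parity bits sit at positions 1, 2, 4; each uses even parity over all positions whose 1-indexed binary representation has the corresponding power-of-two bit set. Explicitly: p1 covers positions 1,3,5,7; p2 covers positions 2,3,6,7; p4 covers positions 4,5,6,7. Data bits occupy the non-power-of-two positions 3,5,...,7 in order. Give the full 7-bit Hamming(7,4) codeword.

1000011

Place data bits at non-power-of-two positions: b3=0, b5=0, b6=1, b7=1.
p1 = XOR of data positions {3,5,7} = 0⊕0⊕1 = 1
p2 = XOR of data positions {3,6,7} = 0⊕1⊕1 = 0
p4 = XOR of data positions {5,6,7} = 0⊕1⊕1 = 0
Codeword b1..b7 = 1000011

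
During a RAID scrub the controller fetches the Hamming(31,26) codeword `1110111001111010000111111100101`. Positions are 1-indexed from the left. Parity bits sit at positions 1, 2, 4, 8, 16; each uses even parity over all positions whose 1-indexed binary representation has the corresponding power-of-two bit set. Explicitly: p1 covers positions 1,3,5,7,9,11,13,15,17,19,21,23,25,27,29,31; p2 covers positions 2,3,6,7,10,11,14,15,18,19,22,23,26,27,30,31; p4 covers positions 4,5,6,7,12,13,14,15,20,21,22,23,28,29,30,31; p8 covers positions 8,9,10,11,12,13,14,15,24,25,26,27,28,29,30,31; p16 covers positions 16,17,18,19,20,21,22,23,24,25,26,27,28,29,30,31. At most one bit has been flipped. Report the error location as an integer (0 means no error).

18

s1: b1⊕b3⊕b5⊕b7⊕b9⊕b11⊕b13⊕b15⊕b17⊕b19⊕b21⊕b23⊕b25⊕b27⊕b29⊕b31 = 1⊕1⊕1⊕1⊕0⊕1⊕1⊕1⊕0⊕0⊕1⊕1⊕1⊕0⊕1⊕1 = 0
s2: b2⊕b3⊕b6⊕b7⊕b10⊕b11⊕b14⊕b15⊕b18⊕b19⊕b22⊕b23⊕b26⊕b27⊕b30⊕b31 = 1⊕1⊕1⊕1⊕1⊕1⊕0⊕1⊕0⊕0⊕1⊕1⊕1⊕0⊕0⊕1 = 1
s4: b4⊕b5⊕b6⊕b7⊕b12⊕b13⊕b14⊕b15⊕b20⊕b21⊕b22⊕b23⊕b28⊕b29⊕b30⊕b31 = 0⊕1⊕1⊕1⊕1⊕1⊕0⊕1⊕1⊕1⊕1⊕1⊕0⊕1⊕0⊕1 = 0
s8: b8⊕b9⊕b10⊕b11⊕b12⊕b13⊕b14⊕b15⊕b24⊕b25⊕b26⊕b27⊕b28⊕b29⊕b30⊕b31 = 0⊕0⊕1⊕1⊕1⊕1⊕0⊕1⊕1⊕1⊕1⊕0⊕0⊕1⊕0⊕1 = 0
s16: b16⊕b17⊕b18⊕b19⊕b20⊕b21⊕b22⊕b23⊕b24⊕b25⊕b26⊕b27⊕b28⊕b29⊕b30⊕b31 = 0⊕0⊕0⊕0⊕1⊕1⊕1⊕1⊕1⊕1⊕1⊕0⊕0⊕1⊕0⊕1 = 1
Syndrome (s16...s1) = 10010 → position 18.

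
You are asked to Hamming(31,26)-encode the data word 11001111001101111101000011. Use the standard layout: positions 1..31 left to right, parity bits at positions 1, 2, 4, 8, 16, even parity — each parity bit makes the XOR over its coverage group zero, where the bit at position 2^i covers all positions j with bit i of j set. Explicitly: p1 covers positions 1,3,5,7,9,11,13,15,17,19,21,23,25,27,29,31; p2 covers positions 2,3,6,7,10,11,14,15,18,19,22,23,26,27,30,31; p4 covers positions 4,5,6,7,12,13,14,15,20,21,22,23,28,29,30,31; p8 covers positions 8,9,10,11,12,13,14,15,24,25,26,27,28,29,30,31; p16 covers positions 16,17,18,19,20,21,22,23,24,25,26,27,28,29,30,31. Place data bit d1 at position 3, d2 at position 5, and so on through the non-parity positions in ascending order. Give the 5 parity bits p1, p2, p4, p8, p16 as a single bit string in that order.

Place data bits at non-power-of-two positions: b3=1, b5=1, b6=0, b7=0, b9=1, b10=1, b11=1, b12=1, b13=0, b14=0, b15=1, b17=1, b18=0, b19=1, b20=1, b21=1, b22=1, b23=1, b24=0, b25=1, b26=0, b27=0, b28=0, b29=0, b30=1, b31=1.
p1 = XOR of data positions {3,5,7,9,11,13,15,17,19,21,23,25,27,29,31} = 1⊕1⊕0⊕1⊕1⊕0⊕1⊕1⊕1⊕1⊕1⊕1⊕0⊕0⊕1 = 1
p2 = XOR of data positions {3,6,7,10,11,14,15,18,19,22,23,26,27,30,31} = 1⊕0⊕0⊕1⊕1⊕0⊕1⊕0⊕1⊕1⊕1⊕0⊕0⊕1⊕1 = 1
p4 = XOR of data positions {5,6,7,12,13,14,15,20,21,22,23,28,29,30,31} = 1⊕0⊕0⊕1⊕0⊕0⊕1⊕1⊕1⊕1⊕1⊕0⊕0⊕1⊕1 = 1
p8 = XOR of data positions {9,10,11,12,13,14,15,24,25,26,27,28,29,30,31} = 1⊕1⊕1⊕1⊕0⊕0⊕1⊕0⊕1⊕0⊕0⊕0⊕0⊕1⊕1 = 0
p16 = XOR of data positions {17,18,19,20,21,22,23,24,25,26,27,28,29,30,31} = 1⊕0⊕1⊕1⊕1⊕1⊕1⊕0⊕1⊕0⊕0⊕0⊕0⊕1⊕1 = 1
Parity bits p1,p2,p4,p8,p16 = 11101

11101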